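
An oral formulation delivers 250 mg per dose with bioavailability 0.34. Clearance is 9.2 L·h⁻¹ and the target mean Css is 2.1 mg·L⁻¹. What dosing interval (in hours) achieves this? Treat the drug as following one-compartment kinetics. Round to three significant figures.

4.40 h

F·D/τ = CL·Css → τ = F·D / (CL·Css).
τ = 0.34 × 250 / (9.2 × 2.1) = 4.400 h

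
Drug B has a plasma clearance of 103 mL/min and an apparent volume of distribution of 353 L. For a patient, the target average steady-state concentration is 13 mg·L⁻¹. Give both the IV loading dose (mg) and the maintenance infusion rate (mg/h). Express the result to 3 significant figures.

(a) 4590 mg; (b) 80.3 mg/h

Loading dose = Vd × C = 353.0 × 13 = 4589 mg
CL = 103 mL/min × 60/1000 = 6.180 L/h
Infusion rate = 6.180 L/h × 13 mg/L = 80.34 mg/h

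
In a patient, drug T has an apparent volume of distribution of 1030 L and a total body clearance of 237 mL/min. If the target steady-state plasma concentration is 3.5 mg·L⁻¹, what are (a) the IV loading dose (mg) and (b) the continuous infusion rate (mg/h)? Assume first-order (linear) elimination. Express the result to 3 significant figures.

Loading dose = Vd × C = 1030 × 3.5 = 3605 mg
Convert clearance: 237 mL/min × 60 min/h ÷ 1000 mL/L = 14.22 L/h
Infusion rate = 14.22 L/h × 3.5 mg/L = 49.77 mg/h

(a) 3610 mg; (b) 49.8 mg/h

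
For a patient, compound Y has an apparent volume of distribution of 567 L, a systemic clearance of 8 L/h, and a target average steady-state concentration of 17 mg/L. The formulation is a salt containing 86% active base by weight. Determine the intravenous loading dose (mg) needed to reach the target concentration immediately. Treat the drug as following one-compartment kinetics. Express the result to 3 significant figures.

LD = Vd × C / S = 567.0 × 17.00 / 0.86 = 11210 mg

11200 mg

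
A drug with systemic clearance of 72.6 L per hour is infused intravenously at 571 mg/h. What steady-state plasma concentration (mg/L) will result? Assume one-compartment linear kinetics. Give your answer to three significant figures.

7.87 mg/L

Css = rate / CL = 571 / 72.60 = 7.865 mg/L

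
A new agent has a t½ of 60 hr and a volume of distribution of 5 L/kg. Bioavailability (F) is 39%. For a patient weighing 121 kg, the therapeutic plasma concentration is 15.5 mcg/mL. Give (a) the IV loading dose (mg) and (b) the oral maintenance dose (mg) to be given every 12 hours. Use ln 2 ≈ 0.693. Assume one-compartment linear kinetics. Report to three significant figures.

Vd = 5 L/kg × 121 kg = 605.0 L
LD = Vd × C = 605.0 × 15.5 = 9378 mg
CL = 0.693 × Vd / t½ = 0.693 × 605.0 / 60 = 6.988 L/h
D = CL × Css × τ / F = 6.988 × 15.5 × 12 / 0.39 = 3333 mg

(a) 9380 mg; (b) 3330 mg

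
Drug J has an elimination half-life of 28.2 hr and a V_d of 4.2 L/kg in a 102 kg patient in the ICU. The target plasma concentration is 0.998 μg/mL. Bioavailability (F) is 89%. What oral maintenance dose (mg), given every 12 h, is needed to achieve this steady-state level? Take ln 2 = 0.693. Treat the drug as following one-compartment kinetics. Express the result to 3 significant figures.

142 mg

Vd = 4.2 L/kg × 102 kg = 428.4 L
k = 0.693/28.2 = 0.02457 h⁻¹, so CL = k·Vd = 0.02457 × 428.4 = 10.53 L/h
D = CL × Css × τ / F = 10.53 × 0.998 × 12 / 0.89 = 141.7 mg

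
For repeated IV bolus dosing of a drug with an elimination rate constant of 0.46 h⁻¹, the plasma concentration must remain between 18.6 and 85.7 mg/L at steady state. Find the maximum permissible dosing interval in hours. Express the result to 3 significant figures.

Between IV bolus doses, concentration decays as C = C₀·e^(−kτ), so C_peak/C_trough = e^(kτ).
τ_max = ln(C_peak/C_trough) / k = ln(85.7/18.6) / 0.4600 = 1.528 / 0.4600 = 3.322 h

3.32 h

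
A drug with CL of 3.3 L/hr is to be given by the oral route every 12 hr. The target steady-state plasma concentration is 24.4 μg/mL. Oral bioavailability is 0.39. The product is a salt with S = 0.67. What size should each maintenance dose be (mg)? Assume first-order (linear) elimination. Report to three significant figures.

3700 mg

D = CL × Css × τ / F / S = 3.300 × 24.4 × 12 / 0.39 / 0.67 = 3698 mg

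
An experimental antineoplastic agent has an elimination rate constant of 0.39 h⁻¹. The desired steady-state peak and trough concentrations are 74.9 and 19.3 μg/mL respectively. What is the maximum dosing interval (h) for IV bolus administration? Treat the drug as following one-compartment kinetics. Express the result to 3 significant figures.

3.48 h

Between IV bolus doses, concentration decays as C = C₀·e^(−kτ), so C_peak/C_trough = e^(kτ).
τ_max = ln(C_peak/C_trough) / k = ln(74.9/19.3) / 0.3900 = 1.356 / 0.3900 = 3.477 h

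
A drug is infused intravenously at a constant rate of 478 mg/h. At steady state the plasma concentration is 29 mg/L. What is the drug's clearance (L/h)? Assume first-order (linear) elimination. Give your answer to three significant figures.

16.5 L/h

At steady state, infusion rate = CL × Css, so CL = rate / Css.
CL = 478 / 29 = 16.48 L/h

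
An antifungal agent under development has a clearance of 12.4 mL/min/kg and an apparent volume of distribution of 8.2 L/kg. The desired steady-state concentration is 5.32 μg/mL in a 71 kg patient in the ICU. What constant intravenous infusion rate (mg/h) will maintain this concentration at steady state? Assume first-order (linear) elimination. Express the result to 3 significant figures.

281 mg/h

CL = 12.4 mL/min/kg × 71 kg = 880.4 mL/min = 880.4 × 60/1000 = 52.82 L/h
Vd does not affect the maintenance rate; only clearance governs steady-state input.
R₀ = 52.82 × 5.32 = 281.0 mg/h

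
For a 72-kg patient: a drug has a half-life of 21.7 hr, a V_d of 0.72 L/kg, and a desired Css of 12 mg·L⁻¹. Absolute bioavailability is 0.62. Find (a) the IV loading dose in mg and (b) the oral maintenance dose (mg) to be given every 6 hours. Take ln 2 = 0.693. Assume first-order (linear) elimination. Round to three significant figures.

(a) 622 mg; (b) 192 mg

Vd = 0.72 L/kg × 72 kg = 51.84 L
LD = Vd × C = 51.84 × 12 = 622.1 mg
CL = 0.693 × Vd / t½ = 0.693 × 51.84 / 21.7 = 1.656 L/h
D = CL × Css × τ / F = 1.656 × 12 × 6 / 0.62 = 192.3 mg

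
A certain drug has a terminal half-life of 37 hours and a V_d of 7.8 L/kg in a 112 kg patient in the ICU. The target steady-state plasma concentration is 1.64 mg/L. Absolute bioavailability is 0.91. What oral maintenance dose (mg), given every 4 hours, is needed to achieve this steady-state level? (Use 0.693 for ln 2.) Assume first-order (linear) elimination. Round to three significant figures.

118 mg

Total Vd = 7.8 × 112 = 873.6 L
CL = ln 2 · Vd / t½ = 0.693 × 873.6 / 37 = 16.36 L/h
D = CL × Css × τ / F = 16.36 × 1.64 × 4 / 0.91 = 117.9 mg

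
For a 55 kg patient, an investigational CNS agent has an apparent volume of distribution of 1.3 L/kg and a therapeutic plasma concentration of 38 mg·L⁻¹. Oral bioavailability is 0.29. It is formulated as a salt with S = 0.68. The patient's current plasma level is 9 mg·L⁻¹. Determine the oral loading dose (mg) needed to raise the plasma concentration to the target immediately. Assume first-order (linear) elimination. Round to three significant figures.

Vd(total) = 55 kg × 1.3 L/kg = 71.50 L
The loading dose fills Vd to the target concentration.
Concentration deficit ΔC = 38 − 9 = 29.00 mg/L
LD = Vd × ΔC / F / S = 71.50 × 29.00 / 0.29 / 0.68 = 10510 mg

10500 mg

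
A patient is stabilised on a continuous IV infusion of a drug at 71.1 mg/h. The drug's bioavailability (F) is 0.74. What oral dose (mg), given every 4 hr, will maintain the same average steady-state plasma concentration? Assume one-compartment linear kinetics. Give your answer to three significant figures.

384 mg

To maintain the same Css, the systemic dosing rate must be unchanged: F·D/τ = infusion rate.
D = rate × τ / F = 71.1 × 4 / 0.74 = 384.3 mg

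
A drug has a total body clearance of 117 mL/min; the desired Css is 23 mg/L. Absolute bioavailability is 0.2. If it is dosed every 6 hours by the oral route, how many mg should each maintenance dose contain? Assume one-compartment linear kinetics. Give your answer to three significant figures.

4840 mg

CL = 117 mL/min × 60/1000 = 7.020 L/h
D = CL × Css × τ / F = 7.020 × 23 × 6 / 0.2 = 4844 mg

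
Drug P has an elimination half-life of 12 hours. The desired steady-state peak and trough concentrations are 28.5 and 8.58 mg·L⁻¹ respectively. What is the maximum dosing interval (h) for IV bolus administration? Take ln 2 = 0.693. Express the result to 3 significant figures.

20.8 h

k = 0.693 / t½ = 0.693 / 12 = 0.05775 h⁻¹
Between IV bolus doses, concentration decays as C = C₀·e^(−kτ), so C_peak/C_trough = e^(kτ).
τ_max = ln(C_peak/C_trough) / k = ln(28.5/8.58) / 0.05775 = 1.200 / 0.05775 = 20.78 h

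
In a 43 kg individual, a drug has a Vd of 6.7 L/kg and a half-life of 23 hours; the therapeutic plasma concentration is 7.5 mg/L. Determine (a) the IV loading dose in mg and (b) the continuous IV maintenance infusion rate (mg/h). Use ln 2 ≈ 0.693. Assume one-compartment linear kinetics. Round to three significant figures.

(a) 2160 mg; (b) 65.1 mg/h

Total Vd = 6.7 × 43 = 288.1 L
LD = Vd × C = 288.1 × 7.5 = 2161 mg
CL = 0.693 × Vd / t½ = 0.693 × 288.1 / 23 = 8.681 L/h
Infusion rate = CL × Css = 8.681 × 7.5 = 65.11 mg/h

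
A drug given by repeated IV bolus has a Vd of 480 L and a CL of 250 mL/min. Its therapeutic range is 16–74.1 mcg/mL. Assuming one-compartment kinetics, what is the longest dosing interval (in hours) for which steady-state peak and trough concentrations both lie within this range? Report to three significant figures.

49.1 h

CL = 250 mL/min = 250 × 0.06 = 15.00 L/h
k = CL / Vd = 15.00 / 480.0 = 0.03125 h⁻¹
Between IV bolus doses, concentration decays as C = C₀·e^(−kτ), so C_peak/C_trough = e^(kτ).
τ_max = ln(C_peak/C_trough) / k = ln(74.1/16) / 0.03125 = 1.533 / 0.03125 = 49.06 h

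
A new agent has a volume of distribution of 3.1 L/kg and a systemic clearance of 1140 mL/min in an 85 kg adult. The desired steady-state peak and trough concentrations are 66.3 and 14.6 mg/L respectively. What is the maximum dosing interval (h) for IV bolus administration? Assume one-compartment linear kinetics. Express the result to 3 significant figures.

5.83 h

Total Vd = 3.1 × 85 = 263.5 L
CL = 1140 mL/min × 60/1000 = 68.40 L/h
k = CL / Vd = 68.40 / 263.5 = 0.2596 h⁻¹
Between IV bolus doses, concentration decays as C = C₀·e^(−kτ), so C_peak/C_trough = e^(kτ).
τ_max = ln(C_peak/C_trough) / k = ln(66.3/14.6) / 0.2596 = 1.513 / 0.2596 = 5.828 h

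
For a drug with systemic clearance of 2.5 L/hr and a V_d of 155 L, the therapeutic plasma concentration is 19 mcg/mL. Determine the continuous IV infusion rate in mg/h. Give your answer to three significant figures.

47.5 mg/h

At steady state, infusion rate equals elimination rate: rate in = CL × Css.
Infusion rate = CL · Css = 2.500 L/h × 19 mg/L = 47.50 mg/h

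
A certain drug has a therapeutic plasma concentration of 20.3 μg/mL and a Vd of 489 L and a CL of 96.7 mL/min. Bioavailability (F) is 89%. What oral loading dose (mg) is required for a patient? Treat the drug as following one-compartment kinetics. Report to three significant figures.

LD is governed by Vd — clearance does not enter the loading-dose calculation.
LD = Vd × C / F = 489.0 × 20.30 / 0.89 = 11150 mg

11200 mg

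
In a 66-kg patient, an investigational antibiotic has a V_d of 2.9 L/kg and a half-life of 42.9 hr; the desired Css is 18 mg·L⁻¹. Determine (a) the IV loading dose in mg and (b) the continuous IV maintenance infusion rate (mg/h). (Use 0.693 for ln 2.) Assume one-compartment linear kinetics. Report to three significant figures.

(a) 3450 mg; (b) 55.7 mg/h

Total Vd = 2.9 × 66 = 191.4 L
LD = Vd × C = 191.4 × 18 = 3445 mg
CL = 0.693 × Vd / t½ = 0.693 × 191.4 / 42.9 = 3.092 L/h
Infusion rate = CL × Css = 3.092 × 18 = 55.66 mg/h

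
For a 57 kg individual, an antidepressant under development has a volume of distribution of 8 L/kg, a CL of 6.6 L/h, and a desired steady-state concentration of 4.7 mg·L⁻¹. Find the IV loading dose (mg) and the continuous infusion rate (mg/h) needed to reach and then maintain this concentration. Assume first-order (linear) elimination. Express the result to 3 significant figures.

(a) 2140 mg; (b) 31.0 mg/h

Total Vd = 8 × 57 = 456.0 L
Loading: fill Vd to C_target → 456.0 L × 4.7 mg/L = 2143 mg
Infusion rate = 6.600 L/h × 4.7 mg/L = 31.02 mg/h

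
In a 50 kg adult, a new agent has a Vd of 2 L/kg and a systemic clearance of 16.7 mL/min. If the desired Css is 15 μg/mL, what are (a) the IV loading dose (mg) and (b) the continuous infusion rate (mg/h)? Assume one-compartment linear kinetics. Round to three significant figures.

Total Vd = 2 × 50 = 100.0 L
LD = Vd · C_target = 100.0 × 15 = 1500 mg
Convert clearance: 16.7 mL/min × 60 min/h ÷ 1000 mL/L = 1.002 L/h
Infusion rate = 1.002 L/h × 15 mg/L = 15.03 mg/h

(a) 1500 mg; (b) 15.0 mg/h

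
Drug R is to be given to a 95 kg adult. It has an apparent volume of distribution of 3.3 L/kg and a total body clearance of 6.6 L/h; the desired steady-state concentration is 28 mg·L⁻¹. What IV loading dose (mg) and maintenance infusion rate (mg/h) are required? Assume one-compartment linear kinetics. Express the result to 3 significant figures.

(a) 8780 mg; (b) 185 mg/h

Total Vd = 3.3 × 95 = 313.5 L
LD = Vd · C_target = 313.5 × 28 = 8778 mg
Infusion rate = 6.600 L/h × 28 mg/L = 184.8 mg/h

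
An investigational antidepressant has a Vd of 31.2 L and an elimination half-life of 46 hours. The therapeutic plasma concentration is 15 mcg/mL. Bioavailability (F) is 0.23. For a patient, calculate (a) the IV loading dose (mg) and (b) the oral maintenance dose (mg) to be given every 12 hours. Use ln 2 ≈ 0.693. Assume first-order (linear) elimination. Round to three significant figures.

LD = Vd × C = 31.20 × 15 = 468.0 mg
CL = 0.693 × Vd / t½ = 0.693 × 31.20 / 46 = 0.4700 L/h
D = CL × Css × τ / F = 0.4700 × 15 × 12 / 0.23 = 367.8 mg

(a) 468 mg; (b) 368 mg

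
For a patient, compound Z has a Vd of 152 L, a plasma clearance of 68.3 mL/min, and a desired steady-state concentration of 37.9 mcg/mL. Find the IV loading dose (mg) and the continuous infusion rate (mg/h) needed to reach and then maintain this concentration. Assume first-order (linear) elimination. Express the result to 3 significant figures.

Loading: fill Vd to C_target → 152.0 L × 37.9 mg/L = 5761 mg
CL = 68.3 mL/min × 60/1000 = 4.098 L/h
Maintenance infusion rate = CL × Css = 4.098 × 37.9 = 155.3 mg/h

(a) 5760 mg; (b) 155 mg/h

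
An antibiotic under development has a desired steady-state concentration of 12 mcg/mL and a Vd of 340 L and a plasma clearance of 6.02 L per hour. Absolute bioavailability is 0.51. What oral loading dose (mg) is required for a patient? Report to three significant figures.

8000 mg

LD = Vd × C / F = 340.0 × 12.00 / 0.51 = 8000 mg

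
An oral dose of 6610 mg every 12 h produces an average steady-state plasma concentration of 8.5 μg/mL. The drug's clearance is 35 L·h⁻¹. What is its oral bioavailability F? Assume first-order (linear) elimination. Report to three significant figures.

0.540

F·D/τ = CL·Css at steady state → F = CL·Css·τ / D.
F = 35 × 8.5 × 12 / 6610 = 0.540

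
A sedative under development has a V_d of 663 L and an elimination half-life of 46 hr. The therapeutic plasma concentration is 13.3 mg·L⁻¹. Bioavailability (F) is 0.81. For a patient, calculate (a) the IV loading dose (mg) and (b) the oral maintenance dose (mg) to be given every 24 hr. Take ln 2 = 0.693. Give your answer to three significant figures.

LD = Vd × C = 663.0 × 13.3 = 8818 mg
CL = 0.693 × Vd / t½ = 0.693 × 663.0 / 46 = 9.988 L/h
D = CL × Css × τ / F = 9.988 × 13.3 × 24 / 0.81 = 3936 mg

(a) 8820 mg; (b) 3940 mg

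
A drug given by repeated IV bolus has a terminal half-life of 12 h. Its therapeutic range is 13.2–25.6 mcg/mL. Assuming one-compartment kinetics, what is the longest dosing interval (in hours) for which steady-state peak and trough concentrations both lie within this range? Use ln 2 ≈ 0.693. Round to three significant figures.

k = 0.693 / t½ = 0.693 / 12 = 0.05775 h⁻¹
Between IV bolus doses, concentration decays as C = C₀·e^(−kτ), so C_peak/C_trough = e^(kτ).
τ_max = ln(C_peak/C_trough) / k = ln(25.6/13.2) / 0.05775 = 0.6624 / 0.05775 = 11.47 h

11.5 h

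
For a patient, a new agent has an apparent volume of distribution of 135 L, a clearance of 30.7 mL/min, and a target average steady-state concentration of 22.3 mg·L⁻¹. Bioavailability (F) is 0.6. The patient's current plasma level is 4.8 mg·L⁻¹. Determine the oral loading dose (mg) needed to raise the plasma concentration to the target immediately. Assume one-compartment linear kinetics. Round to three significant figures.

The loading dose fills Vd to the target concentration; clearance is irrelevant here.
Concentration deficit ΔC = 22.3 − 4.8 = 17.50 mg/L
LD = Vd × ΔC / F = 135.0 × 17.50 / 0.6 = 3938 mg

3940 mg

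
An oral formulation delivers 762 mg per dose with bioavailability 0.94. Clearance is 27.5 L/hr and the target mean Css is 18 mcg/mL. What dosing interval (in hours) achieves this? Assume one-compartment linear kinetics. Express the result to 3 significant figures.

1.45 h

F·D/τ = CL·Css → τ = F·D / (CL·Css).
τ = 0.94 × 762 / (27.5 × 18) = 1.447 h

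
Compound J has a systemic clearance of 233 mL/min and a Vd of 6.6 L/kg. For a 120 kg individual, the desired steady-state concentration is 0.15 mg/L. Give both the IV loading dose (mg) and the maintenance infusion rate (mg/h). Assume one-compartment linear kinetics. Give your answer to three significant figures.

Vd = 6.6 L/kg × 120 kg = 792.0 L
LD = Vd · C_target = 792.0 × 0.15 = 118.8 mg
CL = 233 mL/min × 60/1000 = 13.98 L/h
Infusion rate = 13.98 L/h × 0.15 mg/L = 2.097 mg/h

(a) 119 mg; (b) 2.10 mg/h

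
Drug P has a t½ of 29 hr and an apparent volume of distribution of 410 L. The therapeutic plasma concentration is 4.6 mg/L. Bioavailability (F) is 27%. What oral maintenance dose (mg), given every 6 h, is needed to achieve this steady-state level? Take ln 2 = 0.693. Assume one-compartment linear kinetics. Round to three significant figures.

1000 mg

k = 0.693/29 = 0.02390 h⁻¹, so CL = k·Vd = 0.02390 × 410.0 = 9.799 L/h
D = CL × Css × τ / F = 9.799 × 4.6 × 6 / 0.27 = 1002 mg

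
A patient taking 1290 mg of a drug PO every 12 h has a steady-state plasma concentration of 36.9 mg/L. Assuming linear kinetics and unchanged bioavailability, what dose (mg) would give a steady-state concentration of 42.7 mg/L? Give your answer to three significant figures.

1490 mg

For first-order elimination, Css ∝ F·D/(CL·τ); F and CL are unchanged, so Css ∝ D/τ.
D₂ = D₁ × (Css,target / Css,current) = 1290 × 42.7/36.9 = 1493 mg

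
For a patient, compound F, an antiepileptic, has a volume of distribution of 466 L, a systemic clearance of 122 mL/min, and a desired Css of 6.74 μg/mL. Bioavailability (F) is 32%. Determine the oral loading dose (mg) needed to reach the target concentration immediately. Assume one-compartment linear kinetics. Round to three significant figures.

9820 mg

LD = Vd × C / F = 466.0 × 6.740 / 0.32 = 9815 mg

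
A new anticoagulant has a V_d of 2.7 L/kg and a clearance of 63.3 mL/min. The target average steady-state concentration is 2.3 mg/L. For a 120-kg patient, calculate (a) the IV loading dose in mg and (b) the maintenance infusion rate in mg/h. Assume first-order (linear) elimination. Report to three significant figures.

(a) 745 mg; (b) 8.74 mg/h

Total Vd = 2.7 × 120 = 324.0 L
LD = Vd · C_target = 324.0 × 2.3 = 745.2 mg
Convert clearance: 63.3 mL/min × 60 min/h ÷ 1000 mL/L = 3.798 L/h
Maintenance infusion rate = CL × Css = 3.798 × 2.3 = 8.735 mg/h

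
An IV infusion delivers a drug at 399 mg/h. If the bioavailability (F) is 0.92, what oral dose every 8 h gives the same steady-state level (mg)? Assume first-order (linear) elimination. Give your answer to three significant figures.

To maintain the same Css, the systemic dosing rate must be unchanged: F·D/τ = infusion rate.
D = rate × τ / F = 399 × 8 / 0.92 = 3470 mg

3470 mg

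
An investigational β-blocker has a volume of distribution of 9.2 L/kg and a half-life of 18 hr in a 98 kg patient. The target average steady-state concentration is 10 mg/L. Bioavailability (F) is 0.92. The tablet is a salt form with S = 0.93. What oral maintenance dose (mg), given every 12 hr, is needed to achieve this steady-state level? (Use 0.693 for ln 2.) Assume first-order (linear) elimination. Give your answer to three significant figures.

Total Vd = 9.2 × 98 = 901.6 L
CL = 0.693 × Vd / t½ = 0.693 × 901.6 / 18 = 34.71 L/h
D = CL × Css × τ / F / S = 34.71 × 10 × 12 / 0.92 / 0.93 = 4868 mg

4870 mg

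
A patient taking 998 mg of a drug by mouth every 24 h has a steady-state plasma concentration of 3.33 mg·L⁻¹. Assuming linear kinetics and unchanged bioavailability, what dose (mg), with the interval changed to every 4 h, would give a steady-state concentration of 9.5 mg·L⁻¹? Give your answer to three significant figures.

With linear kinetics, Css is proportional to dose rate (D/τ) at fixed clearance.
D₂ = D₁ × (Css,target / Css,current) × (τ₂/τ₁) = 998 × (9.5/3.33) × (4/24) = 474.5 mg

475 mg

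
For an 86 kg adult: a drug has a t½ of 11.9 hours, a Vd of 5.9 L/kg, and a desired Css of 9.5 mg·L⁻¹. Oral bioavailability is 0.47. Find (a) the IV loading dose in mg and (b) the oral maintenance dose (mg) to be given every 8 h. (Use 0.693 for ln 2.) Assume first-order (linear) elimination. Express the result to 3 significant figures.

Vd = 5.9 L/kg × 86 kg = 507.4 L
LD = Vd × C = 507.4 × 9.5 = 4820 mg
CL = 0.693 × Vd / t½ = 0.693 × 507.4 / 11.9 = 29.55 L/h
D = CL × Css × τ / F = 29.55 × 9.5 × 8 / 0.47 = 4778 mg

(a) 4820 mg; (b) 4780 mg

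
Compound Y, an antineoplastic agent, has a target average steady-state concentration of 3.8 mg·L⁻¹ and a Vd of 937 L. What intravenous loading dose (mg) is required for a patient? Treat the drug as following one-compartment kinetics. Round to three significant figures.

3560 mg

LD = Vd × C = 937.0 × 3.800 = 3561 mg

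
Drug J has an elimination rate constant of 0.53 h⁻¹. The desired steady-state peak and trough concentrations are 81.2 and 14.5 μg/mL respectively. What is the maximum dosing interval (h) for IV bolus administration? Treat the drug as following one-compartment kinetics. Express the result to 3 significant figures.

Between IV bolus doses, concentration decays as C = C₀·e^(−kτ), so C_peak/C_trough = e^(kτ).
τ_max = ln(C_peak/C_trough) / k = ln(81.2/14.5) / 0.5300 = 1.723 / 0.5300 = 3.251 h

3.25 h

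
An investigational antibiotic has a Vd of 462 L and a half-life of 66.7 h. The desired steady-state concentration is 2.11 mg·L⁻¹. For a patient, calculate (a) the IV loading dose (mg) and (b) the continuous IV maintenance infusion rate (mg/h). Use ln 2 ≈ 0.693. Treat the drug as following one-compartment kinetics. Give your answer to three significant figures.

LD = Vd × C = 462.0 × 2.11 = 974.8 mg
CL = 0.693 × Vd / t½ = 0.693 × 462.0 / 66.7 = 4.800 L/h
Infusion rate = CL × Css = 4.800 × 2.11 = 10.13 mg/h

(a) 975 mg; (b) 10.1 mg/h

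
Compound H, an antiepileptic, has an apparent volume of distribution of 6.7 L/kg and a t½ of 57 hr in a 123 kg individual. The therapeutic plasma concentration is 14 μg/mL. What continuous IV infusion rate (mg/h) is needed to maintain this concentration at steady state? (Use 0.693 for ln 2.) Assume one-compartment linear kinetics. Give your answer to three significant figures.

140 mg/h

Total Vd = 6.7 × 123 = 824.1 L
k = 0.693/57 = 0.01216 h⁻¹, so CL = k·Vd = 0.01216 × 824.1 = 10.02 L/h
Infusion rate = CL × Css = 10.02 × 14 = 140.3 mg/h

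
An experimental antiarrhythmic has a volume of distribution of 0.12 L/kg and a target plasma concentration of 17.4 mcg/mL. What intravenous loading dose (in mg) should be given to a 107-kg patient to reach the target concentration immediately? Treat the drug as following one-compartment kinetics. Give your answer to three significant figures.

Total Vd = 0.12 × 107 = 12.84 L
The loading dose fills Vd to the target concentration.
LD = Vd × C = 12.84 × 17.40 = 223.4 mg

223 mg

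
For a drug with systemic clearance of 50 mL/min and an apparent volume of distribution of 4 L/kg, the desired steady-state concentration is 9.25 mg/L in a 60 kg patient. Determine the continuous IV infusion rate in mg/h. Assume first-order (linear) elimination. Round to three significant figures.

Convert clearance: 50 mL/min × 60 min/h ÷ 1000 mL/L = 3.000 L/h
Rate = CL × Css = 3.000 × 9.25 = 27.75 mg/h

27.8 mg/h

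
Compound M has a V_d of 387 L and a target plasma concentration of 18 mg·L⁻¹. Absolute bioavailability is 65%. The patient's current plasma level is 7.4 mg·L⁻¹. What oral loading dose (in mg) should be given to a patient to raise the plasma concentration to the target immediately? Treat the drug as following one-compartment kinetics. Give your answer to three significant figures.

6310 mg

The loading dose fills Vd to the target concentration.
Concentration deficit ΔC = 18 − 7.4 = 10.60 mg/L
LD = Vd × ΔC / F = 387.0 × 10.60 / 0.65 = 6311 mg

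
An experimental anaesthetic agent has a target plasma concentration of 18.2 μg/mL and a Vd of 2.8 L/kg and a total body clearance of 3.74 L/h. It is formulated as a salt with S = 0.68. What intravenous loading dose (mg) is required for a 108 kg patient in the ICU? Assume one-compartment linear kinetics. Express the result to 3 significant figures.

8090 mg

Vd = 2.8 L/kg × 108 kg = 302.4 L
LD = Vd × C / S = 302.4 × 18.20 / 0.68 = 8094 mg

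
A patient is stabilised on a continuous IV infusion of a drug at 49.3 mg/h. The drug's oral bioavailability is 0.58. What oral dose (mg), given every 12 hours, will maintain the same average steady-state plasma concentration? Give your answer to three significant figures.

To maintain the same Css, the systemic dosing rate must be unchanged: F·D/τ = infusion rate.
D = rate × τ / F = 49.3 × 12 / 0.58 = 1020 mg

1020 mg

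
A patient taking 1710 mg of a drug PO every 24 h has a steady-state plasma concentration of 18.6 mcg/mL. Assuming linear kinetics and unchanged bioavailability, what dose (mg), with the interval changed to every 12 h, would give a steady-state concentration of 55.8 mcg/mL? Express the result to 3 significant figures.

2570 mg

With linear kinetics, Css is proportional to dose rate (D/τ) at fixed clearance.
D₂ = D₁ × (Css,target / Css,current) × (τ₂/τ₁) = 1710 × (55.8/18.6) × (12/24) = 2565 mg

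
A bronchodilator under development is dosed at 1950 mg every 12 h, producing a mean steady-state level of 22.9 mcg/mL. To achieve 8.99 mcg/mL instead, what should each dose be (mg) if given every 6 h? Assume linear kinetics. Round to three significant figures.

For first-order elimination, Css ∝ F·D/(CL·τ); F and CL are unchanged, so Css ∝ D/τ.
D₂ = D₁ × (Css,target / Css,current) × (τ₂/τ₁) = 1950 × (8.99/22.9) × (6/12) = 382.8 mg

383 mg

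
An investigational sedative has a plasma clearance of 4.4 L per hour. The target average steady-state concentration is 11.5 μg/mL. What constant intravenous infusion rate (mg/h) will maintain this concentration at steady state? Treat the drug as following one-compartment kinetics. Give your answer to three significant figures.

Infusion rate = CL · Css = 4.400 L/h × 11.5 mg/L = 50.60 mg/h

50.6 mg/h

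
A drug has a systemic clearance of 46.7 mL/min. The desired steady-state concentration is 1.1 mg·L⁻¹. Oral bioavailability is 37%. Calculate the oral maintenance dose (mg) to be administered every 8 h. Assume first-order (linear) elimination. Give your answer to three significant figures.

CL = 46.7 mL/min × 60/1000 = 2.802 L/h
D = CL × Css × τ / F = 2.802 × 1.1 × 8 / 0.37 = 66.64 mg

66.6 mg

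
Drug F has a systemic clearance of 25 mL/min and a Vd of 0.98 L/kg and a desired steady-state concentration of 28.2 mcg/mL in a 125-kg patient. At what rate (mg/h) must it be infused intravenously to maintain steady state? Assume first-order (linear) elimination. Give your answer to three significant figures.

42.3 mg/h

Convert clearance: 25 mL/min × 60 min/h ÷ 1000 mL/L = 1.500 L/h
Infusion rate = CL · Css = 1.500 L/h × 28.2 mg/L = 42.30 mg/h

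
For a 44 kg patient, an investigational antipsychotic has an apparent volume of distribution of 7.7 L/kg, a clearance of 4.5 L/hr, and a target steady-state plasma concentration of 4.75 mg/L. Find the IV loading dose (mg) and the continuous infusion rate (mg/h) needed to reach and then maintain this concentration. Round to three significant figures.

Vd(total) = 44 kg × 7.7 L/kg = 338.8 L
LD = Vd · C_target = 338.8 × 4.75 = 1609 mg
Maintenance infusion rate = CL × Css = 4.500 × 4.75 = 21.38 mg/h

(a) 1610 mg; (b) 21.4 mg/h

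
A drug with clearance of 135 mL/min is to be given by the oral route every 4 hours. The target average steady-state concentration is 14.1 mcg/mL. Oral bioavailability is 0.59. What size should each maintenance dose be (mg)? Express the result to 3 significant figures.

774 mg

Convert clearance: 135 mL/min × 60 min/h ÷ 1000 mL/L = 8.100 L/h
D = CL × Css × τ / F = 8.100 × 14.1 × 4 / 0.59 = 774.3 mg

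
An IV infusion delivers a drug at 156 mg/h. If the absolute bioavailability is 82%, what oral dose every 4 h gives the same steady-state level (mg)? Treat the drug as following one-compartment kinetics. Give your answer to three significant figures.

761 mg

To maintain the same Css, the systemic dosing rate must be unchanged: F·D/τ = infusion rate.
D = rate × τ / F = 156 × 4 / 0.82 = 761.0 mg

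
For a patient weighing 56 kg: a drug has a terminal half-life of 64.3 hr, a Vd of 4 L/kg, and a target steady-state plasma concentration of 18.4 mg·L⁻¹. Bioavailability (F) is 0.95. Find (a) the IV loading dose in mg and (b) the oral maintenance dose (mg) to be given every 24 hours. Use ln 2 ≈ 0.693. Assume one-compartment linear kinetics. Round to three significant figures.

(a) 4120 mg; (b) 1120 mg

Total Vd = 4 × 56 = 224.0 L
LD = Vd × C = 224.0 × 18.4 = 4122 mg
CL = 0.693 × Vd / t½ = 0.693 × 224.0 / 64.3 = 2.414 L/h
D = CL × Css × τ / F = 2.414 × 18.4 × 24 / 0.95 = 1122 mg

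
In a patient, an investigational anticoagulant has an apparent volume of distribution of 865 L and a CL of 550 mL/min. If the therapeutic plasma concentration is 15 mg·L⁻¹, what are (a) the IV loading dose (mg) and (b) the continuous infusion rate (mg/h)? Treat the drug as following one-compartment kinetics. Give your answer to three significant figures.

LD = Vd · C_target = 865.0 × 15 = 12980 mg
CL = 550 mL/min = 550 × 0.06 = 33.00 L/h
Maintenance: replace elimination → rate = CL × Css = 33.00 × 15 = 495.0 mg/h

(a) 13000 mg; (b) 495 mg/h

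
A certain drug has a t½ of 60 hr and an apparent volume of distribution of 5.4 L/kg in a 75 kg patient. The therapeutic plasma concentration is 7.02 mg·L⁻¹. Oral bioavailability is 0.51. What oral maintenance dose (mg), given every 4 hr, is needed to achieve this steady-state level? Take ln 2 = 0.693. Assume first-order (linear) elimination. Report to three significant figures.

Total Vd = 5.4 × 75 = 405.0 L
CL = ln 2 · Vd / t½ = 0.693 × 405.0 / 60 = 4.678 L/h
D = CL × Css × τ / F = 4.678 × 7.02 × 4 / 0.51 = 257.6 mg

258 mg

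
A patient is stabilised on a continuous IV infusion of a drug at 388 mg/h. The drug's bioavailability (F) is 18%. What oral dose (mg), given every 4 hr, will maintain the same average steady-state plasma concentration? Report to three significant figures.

To maintain the same Css, the systemic dosing rate must be unchanged: F·D/τ = infusion rate.
D = rate × τ / F = 388 × 4 / 0.18 = 8622 mg

8620 mg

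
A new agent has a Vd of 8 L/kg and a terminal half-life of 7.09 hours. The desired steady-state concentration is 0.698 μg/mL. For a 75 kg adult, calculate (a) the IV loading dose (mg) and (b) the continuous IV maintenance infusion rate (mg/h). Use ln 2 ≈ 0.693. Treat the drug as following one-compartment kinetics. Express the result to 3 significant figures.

Vd(total) = 75 kg × 8 L/kg = 600.0 L
LD = Vd × C = 600.0 × 0.698 = 418.8 mg
CL = 0.693 × Vd / t½ = 0.693 × 600.0 / 7.09 = 58.65 L/h
Infusion rate = CL × Css = 58.65 × 0.698 = 40.94 mg/h

(a) 419 mg; (b) 40.9 mg/h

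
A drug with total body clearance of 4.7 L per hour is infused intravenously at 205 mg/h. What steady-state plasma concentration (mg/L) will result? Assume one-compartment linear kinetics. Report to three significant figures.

Css = rate / CL = 205 / 4.700 = 43.62 mg/L

43.6 mg/L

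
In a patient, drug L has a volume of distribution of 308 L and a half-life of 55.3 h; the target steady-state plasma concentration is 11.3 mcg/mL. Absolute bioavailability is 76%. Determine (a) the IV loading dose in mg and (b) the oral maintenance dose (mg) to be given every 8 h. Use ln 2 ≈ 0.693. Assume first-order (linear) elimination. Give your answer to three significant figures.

(a) 3480 mg; (b) 459 mg

LD = Vd × C = 308.0 × 11.3 = 3480 mg
CL = 0.693 × Vd / t½ = 0.693 × 308.0 / 55.3 = 3.860 L/h
D = CL × Css × τ / F = 3.860 × 11.3 × 8 / 0.76 = 459.1 mg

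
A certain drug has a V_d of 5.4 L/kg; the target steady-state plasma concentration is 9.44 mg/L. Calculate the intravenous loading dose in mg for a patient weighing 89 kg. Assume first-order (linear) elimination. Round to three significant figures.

4540 mg

Vd(total) = 89 kg × 5.4 L/kg = 480.6 L
LD = Vd × C = 480.6 × 9.440 = 4537 mg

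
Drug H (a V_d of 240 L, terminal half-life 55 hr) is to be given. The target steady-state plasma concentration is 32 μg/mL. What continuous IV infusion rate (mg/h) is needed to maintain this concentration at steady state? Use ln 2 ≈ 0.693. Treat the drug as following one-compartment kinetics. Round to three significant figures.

96.8 mg/h

CL = 0.693 × Vd / t½ = 0.693 × 240.0 / 55 = 3.024 L/h
Infusion rate = CL × Css = 3.024 × 32 = 96.77 mg/h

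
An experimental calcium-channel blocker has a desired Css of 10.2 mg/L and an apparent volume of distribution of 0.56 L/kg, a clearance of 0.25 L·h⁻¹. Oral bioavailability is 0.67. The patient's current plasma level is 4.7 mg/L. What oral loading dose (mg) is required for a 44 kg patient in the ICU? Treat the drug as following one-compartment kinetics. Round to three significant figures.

202 mg

Vd(total) = 44 kg × 0.56 L/kg = 24.64 L
The loading dose fills Vd to the target concentration.
Concentration deficit ΔC = 10.2 − 4.7 = 5.500 mg/L
LD = Vd × ΔC / F = 24.64 × 5.500 / 0.67 = 202.3 mg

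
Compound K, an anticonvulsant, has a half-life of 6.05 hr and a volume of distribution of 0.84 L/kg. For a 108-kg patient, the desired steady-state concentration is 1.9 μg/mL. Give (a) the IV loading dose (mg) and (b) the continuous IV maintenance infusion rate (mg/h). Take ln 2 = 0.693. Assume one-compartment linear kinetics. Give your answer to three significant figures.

(a) 172 mg; (b) 19.7 mg/h

Total Vd = 0.84 × 108 = 90.72 L
LD = Vd × C = 90.72 × 1.9 = 172.4 mg
CL = 0.693 × Vd / t½ = 0.693 × 90.72 / 6.05 = 10.39 L/h
Infusion rate = CL × Css = 10.39 × 1.9 = 19.74 mg/h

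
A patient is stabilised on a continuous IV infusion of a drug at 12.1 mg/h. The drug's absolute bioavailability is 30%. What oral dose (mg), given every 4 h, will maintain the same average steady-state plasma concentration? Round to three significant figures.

161 mg

To maintain the same Css, the systemic dosing rate must be unchanged: F·D/τ = infusion rate.
D = rate × τ / F = 12.1 × 4 / 0.3 = 161.3 mg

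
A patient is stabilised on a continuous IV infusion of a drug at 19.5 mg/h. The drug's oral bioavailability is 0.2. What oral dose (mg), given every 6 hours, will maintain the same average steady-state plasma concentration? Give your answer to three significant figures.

585 mg

To maintain the same Css, the systemic dosing rate must be unchanged: F·D/τ = infusion rate.
D = rate × τ / F = 19.5 × 6 / 0.2 = 585.0 mg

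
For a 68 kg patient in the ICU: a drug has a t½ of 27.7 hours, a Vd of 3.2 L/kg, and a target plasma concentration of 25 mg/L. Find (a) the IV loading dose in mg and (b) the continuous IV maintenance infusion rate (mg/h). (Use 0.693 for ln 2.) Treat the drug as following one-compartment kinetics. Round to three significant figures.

Total Vd = 3.2 × 68 = 217.6 L
LD = Vd × C = 217.6 × 25 = 5440 mg
CL = 0.693 × Vd / t½ = 0.693 × 217.6 / 27.7 = 5.444 L/h
Infusion rate = CL × Css = 5.444 × 25 = 136.1 mg/h

(a) 5440 mg; (b) 136 mg/h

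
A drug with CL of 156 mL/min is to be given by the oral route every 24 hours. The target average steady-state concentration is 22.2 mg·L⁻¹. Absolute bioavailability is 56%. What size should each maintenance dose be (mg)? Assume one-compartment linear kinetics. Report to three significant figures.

8910 mg

Convert clearance: 156 mL/min × 60 min/h ÷ 1000 mL/L = 9.360 L/h
D = CL × Css × τ / F = 9.360 × 22.2 × 24 / 0.56 = 8905 mg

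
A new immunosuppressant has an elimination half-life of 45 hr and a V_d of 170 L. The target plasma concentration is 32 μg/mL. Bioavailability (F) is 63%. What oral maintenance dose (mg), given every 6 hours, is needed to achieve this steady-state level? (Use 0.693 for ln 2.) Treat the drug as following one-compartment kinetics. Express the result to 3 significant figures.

798 mg

CL = 0.693 × Vd / t½ = 0.693 × 170.0 / 45 = 2.618 L/h
D = CL × Css × τ / F = 2.618 × 32 × 6 / 0.63 = 797.9 mg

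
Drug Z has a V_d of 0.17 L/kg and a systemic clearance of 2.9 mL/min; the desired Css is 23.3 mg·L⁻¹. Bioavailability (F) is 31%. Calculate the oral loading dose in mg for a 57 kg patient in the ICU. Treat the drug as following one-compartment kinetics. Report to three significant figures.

728 mg

Vd(total) = 57 kg × 0.17 L/kg = 9.690 L
The loading dose fills Vd to the target concentration; clearance is irrelevant here.
LD = Vd × C / F = 9.690 × 23.30 / 0.31 = 728.3 mg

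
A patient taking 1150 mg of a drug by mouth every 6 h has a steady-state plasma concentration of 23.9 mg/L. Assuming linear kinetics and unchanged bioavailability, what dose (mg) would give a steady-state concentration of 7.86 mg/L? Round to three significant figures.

378 mg

With linear kinetics, Css is proportional to dose rate (D/τ) at fixed clearance.
D₂ = D₁ × (Css,target / Css,current) = 1150 × 7.86/23.9 = 378.2 mg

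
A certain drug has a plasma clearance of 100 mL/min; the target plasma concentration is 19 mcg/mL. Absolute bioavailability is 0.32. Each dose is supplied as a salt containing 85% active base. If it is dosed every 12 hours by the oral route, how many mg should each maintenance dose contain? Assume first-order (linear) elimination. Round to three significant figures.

CL = 100 mL/min × 60/1000 = 6.000 L/h
At steady state, dose per interval replaces the amount cleared in that interval: F·S·D/τ = CL·Css.
D = CL × Css × τ / F / S = 6.000 × 19 × 12 / 0.32 / 0.85 = 5029 mg

5030 mg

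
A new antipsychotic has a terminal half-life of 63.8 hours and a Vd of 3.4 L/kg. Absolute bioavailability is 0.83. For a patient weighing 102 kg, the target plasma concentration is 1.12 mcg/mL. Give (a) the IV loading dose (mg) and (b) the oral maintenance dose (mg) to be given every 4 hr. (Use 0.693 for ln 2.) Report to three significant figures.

Total Vd = 3.4 × 102 = 346.8 L
LD = Vd × C = 346.8 × 1.12 = 388.4 mg
CL = 0.693 × Vd / t½ = 0.693 × 346.8 / 63.8 = 3.767 L/h
D = CL × Css × τ / F = 3.767 × 1.12 × 4 / 0.83 = 20.33 mg

(a) 388 mg; (b) 20.3 mg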